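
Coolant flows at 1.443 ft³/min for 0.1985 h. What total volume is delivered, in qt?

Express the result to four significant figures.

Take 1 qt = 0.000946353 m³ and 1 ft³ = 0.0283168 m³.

1.443 ft³/min → 6.81019×10⁻⁴ m³/s
0.1985 h → 714.6 s
V = Q × t = 6.81019×10⁻⁴ × 714.6 = 0.486656 m³
In qt: 0.486656 / 0.000946353 = 514.244 qt

514.2 qt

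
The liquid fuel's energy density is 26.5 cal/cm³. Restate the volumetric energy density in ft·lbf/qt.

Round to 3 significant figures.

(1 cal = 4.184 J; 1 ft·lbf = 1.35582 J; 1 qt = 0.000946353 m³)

7.74×10⁴ ft·lbf/qt

26.5 cal/cm³ × 4.184 J/cal ÷ 10⁻⁶ m³/cm³ = 1.10876×10⁸ J/m³
1.10876×10⁸ J/m³ ÷ 1.35582 J/ft·lbf × 0.000946353 m³/qt = 77390.7 ft·lbf/qt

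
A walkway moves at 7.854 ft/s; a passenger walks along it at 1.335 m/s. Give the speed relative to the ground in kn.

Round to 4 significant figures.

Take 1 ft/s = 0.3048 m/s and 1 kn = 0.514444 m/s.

7.248 kn

7.854 ft/s × 0.3048 = 2.3939 m/s
1.335 m/s (already m/s)
Sum: 2.3939 + 1.335 = 3.7289 m/s
In kn: 3.7289 / 0.514444 = 7.24841 kn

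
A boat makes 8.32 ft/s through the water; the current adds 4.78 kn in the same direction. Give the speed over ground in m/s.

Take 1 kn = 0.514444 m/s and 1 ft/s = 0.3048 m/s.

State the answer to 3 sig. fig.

8.32 ft/s × 0.3048 → 2.53594 m/s
4.78 kn × 0.514444 → 2.45904 m/s
Sum: 2.53594 + 2.45904 = 4.99498 m/s

4.99 m/s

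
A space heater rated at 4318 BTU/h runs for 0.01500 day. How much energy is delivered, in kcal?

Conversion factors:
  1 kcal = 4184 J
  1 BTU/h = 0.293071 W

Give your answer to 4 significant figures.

392.0 kcal

4318 BTU/h × 0.293071 = 1265.48 W
0.01500 day × 86400 = 1296 s
E = P × t = 1265.48 W × 1296 s = 1.64006×10⁶ J
1.64006×10⁶ J ÷ (4184 J/kcal) = 391.984 kcal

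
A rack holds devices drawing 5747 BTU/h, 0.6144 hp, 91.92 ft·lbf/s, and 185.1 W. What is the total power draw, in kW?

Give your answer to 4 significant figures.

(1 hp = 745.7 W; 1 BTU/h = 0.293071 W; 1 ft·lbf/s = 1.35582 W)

2.452 kW

5747 BTU/h × 0.293071 = 1684.28 W
0.6144 hp × 745.7 = 458.158 W
91.92 ft·lbf/s × 1.35582 = 124.627 W
185.1 W (already W)
Combined: 1684.28 + 458.158 + 124.627 + 185.1 = 2452.16 W
In kW: 2452.16 / 1000 = 2.45216 kW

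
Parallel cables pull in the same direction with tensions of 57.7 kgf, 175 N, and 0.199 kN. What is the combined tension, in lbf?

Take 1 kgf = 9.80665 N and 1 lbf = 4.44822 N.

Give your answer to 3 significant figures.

57.7 kgf × 9.80665 = 565.844 N
175 N (already N)
0.199 kN × 1000 = 199 N
Total: 565.844 + 175 + 199 = 939.844 N
In lbf: 939.844 / 4.44822 = 211.285 lbf

211 lbf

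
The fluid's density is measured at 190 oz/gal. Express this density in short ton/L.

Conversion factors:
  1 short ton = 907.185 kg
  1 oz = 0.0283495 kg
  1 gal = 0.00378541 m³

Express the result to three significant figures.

0.00157 short ton/L

190 oz/gal × 0.0283495 kg/oz ÷ 0.00378541 m³/gal = 1422.94 kg/m³
1422.94 kg/m³ ÷ 907.185 kg/short ton × 0.001 m³/L = 0.00156852 short ton/L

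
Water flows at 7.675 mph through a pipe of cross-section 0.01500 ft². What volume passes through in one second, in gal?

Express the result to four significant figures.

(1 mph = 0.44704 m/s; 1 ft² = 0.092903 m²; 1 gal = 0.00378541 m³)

7.675 mph × 0.44704 → 3.43103 m/s
0.01500 ft² × 0.092903 → 0.00139354 m²
V = v × A × t = 3.43103 m/s × 0.00139354 m² × 1 s = 0.00478128 m³
0.00478128 m³ ÷ (0.00378541 m³/gal) = 1.26308 gal

1.263 gal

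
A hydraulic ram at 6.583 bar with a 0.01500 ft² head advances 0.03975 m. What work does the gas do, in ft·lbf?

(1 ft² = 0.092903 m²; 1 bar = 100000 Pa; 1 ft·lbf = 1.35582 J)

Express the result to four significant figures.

6.583 bar → 658300 Pa
0.01500 ft² → 0.00139354 m²
F = P × A = 658300 × 0.00139354 = 917.367 N
W = F × d = 917.367 × 0.03975 = 36.4653 J
In ft·lbf: 36.4653 / 1.35582 = 26.8954 ft·lbf

26.90 ft·lbf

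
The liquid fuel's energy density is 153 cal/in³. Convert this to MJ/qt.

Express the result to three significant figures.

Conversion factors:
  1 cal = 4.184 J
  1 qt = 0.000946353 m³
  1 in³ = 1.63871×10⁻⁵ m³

0.0370 MJ/qt

153 cal/in³ × 4.184 J/cal ÷ 1.63871×10⁻⁵ m³/in³ = 3.90644×10⁷ J/m³
3.90644×10⁷ J/m³ ÷ 1000000 J/MJ × 0.000946353 m³/qt = 0.0369687 MJ/qt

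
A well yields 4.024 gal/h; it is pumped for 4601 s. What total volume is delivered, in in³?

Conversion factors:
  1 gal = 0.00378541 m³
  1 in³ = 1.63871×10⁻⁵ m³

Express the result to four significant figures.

4.024 gal/h → 4.23125×10⁻⁶ m³/s
V = Q × t = 4.23125×10⁻⁶ × 4601 = 0.019468 m³
In in³: 0.019468 / 1.63871×10⁻⁵ = 1188.01 in³

1188 in³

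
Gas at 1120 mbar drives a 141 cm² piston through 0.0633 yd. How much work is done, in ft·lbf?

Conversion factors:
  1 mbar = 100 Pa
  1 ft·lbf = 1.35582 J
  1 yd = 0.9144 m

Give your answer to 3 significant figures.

67.4 ft·lbf

1120 mbar → 112000 Pa
141 cm² → 0.0141 m²
F = P × A = 112000 × 0.0141 = 1579.2 N
0.0633 yd → 0.0578815 m
W = F × d = 1579.2 × 0.0578815 = 91.4065 J
In ft·lbf: 91.4065 / 1.35582 = 67.4179 ft·lbf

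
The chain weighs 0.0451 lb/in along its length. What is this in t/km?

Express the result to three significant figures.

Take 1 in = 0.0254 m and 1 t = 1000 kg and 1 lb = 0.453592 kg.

0.805 t/km

0.0451 lb/in × 0.453592 kg/lb ÷ 0.0254 m/in = 0.805394 kg/m
0.805394 kg/m ÷ 1000 kg/t × 1000 m/km = 0.805394 t/km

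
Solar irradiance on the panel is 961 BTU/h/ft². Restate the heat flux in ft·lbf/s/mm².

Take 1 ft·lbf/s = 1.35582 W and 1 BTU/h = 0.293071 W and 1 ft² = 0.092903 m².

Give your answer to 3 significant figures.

961 BTU/h/ft² × 0.293071 W/BTU/h ÷ 0.092903 m²/ft² = 3031.56 W/m²
3031.56 W/m² ÷ 1.35582 W/ft·lbf/s × 10⁻⁶ m²/mm² = 0.00223596 ft·lbf/s/mm²

0.00224 ft·lbf/s/mm²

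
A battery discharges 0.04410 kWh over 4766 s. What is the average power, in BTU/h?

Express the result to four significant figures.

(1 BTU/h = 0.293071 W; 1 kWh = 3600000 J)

113.7 BTU/h

0.04410 kWh × 3600000 → 158760 J
P = E / t = 158760 J / 4766 s = 33.311 W
33.311 W ÷ (0.293071 W/BTU/h) = 113.662 BTU/h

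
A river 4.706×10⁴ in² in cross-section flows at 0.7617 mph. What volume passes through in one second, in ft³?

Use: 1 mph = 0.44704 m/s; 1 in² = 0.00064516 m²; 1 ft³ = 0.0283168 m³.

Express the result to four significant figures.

365.1 ft³

0.7617 mph × 0.44704 → 0.34051 m/s
4.706×10⁴ in² × 0.00064516 → 30.3612 m²
V = v × A × t = 0.34051 m/s × 30.3612 m² × 1 s = 10.3383 m³
10.3383 m³ ÷ (0.0283168 m³/ft³) = 365.094 ft³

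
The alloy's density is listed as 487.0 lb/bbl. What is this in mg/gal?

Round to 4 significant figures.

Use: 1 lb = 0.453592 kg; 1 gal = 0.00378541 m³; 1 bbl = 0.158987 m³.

487.0 lb/bbl × 0.453592 kg/lb ÷ 0.158987 m³/bbl = 1389.42 kg/m³
1389.42 kg/m³ ÷ 10⁻⁶ kg/mg × 0.00378541 m³/gal = 5.25952×10⁶ mg/gal

5.260×10⁶ mg/gal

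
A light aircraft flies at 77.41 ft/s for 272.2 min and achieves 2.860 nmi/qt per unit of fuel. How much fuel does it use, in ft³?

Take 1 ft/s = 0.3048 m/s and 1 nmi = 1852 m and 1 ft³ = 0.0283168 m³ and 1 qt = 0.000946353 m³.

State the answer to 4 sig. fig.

77.41 ft/s → 23.5946 m/s
272.2 min → 16332 s
d = v × t = 23.5946 × 16332 = 385347 m
2.860 nmi/qt → 5.59698×10⁶ m/m³
V = d / (distance per unit fuel) = 385347 / 5.59698×10⁶ = 0.0688491 m³
In ft³: 0.0688491 / 0.0283168 = 2.43139 ft³

2.431 ft³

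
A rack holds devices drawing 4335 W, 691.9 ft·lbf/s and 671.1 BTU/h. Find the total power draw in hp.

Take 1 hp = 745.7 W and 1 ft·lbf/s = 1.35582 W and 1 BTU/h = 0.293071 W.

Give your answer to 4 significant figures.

4335 W (already W)
691.9 ft·lbf/s × 1.35582 → 938.092 W
671.1 BTU/h × 0.293071 → 196.68 W
Sum: 4335 + 938.092 + 196.68 = 5469.77 W
In hp: 5469.77 / 745.7 = 7.33508 hp

7.335 hp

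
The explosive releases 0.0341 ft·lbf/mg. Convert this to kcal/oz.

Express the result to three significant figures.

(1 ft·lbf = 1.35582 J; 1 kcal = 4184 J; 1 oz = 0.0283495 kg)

0.0341 ft·lbf/mg × 1.35582 J/ft·lbf ÷ 10⁻⁶ kg/mg = 46233.5 J/kg
46233.5 J/kg ÷ 4184 J/kcal × 0.0283495 kg/oz = 0.313264 kcal/oz

0.313 kcal/oz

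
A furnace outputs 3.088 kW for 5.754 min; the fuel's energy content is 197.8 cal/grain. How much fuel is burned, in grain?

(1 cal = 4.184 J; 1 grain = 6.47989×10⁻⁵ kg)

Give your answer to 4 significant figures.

1288 grain

3.088 kW → 3088 W
5.754 min → 345.24 s
E = P × t = 3088 × 345.24 = 1.0661×10⁶ J
197.8 cal/grain → 1.27717×10⁷ J/kg
m = E / e_s = 1.0661×10⁶ / 1.27717×10⁷ = 0.0834736 kg
In grain: 0.0834736 / 6.47989×10⁻⁵ = 1288.19 grain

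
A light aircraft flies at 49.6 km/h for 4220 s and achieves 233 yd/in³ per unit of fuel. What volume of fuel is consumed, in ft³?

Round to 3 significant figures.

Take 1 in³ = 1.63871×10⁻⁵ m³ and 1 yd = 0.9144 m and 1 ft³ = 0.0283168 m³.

49.6 km/h → 13.7778 m/s
d = v × t = 13.7778 × 4220 = 58142.3 m
233 yd/in³ → 1.30014×10⁷ m/m³
V = d / (distance per unit fuel) = 58142.3 / 1.30014×10⁷ = 0.004472 m³
In ft³: 0.004472 / 0.0283168 = 0.157927 ft³

0.158 ft³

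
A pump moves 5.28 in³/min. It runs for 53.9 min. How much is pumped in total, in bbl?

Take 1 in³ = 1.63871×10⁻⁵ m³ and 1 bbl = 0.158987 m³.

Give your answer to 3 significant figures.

5.28 in³/min → 1.44206×10⁻⁶ m³/s
53.9 min → 3234 s
V = Q × t = 1.44206×10⁻⁶ × 3234 = 0.00466362 m³
In bbl: 0.00466362 / 0.158987 = 0.0293333 bbl

0.0293 bbl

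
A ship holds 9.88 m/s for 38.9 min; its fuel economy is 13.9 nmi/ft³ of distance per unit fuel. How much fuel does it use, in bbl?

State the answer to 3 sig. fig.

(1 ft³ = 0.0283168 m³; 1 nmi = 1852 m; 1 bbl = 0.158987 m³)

0.160 bbl

38.9 min → 2334 s
d = v × t = 9.88 × 2334 = 23059.9 m
13.9 nmi/ft³ → 909100 m/m³
V = d / (distance per unit fuel) = 23059.9 / 909100 = 0.0253656 m³
In bbl: 0.0253656 / 0.158987 = 0.159545 bbl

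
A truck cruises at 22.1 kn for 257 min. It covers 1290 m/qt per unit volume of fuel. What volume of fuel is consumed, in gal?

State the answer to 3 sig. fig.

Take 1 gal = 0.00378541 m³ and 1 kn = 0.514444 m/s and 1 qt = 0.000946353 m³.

22.1 kn → 11.3692 m/s
257 min → 15420 s
d = v × t = 11.3692 × 15420 = 175313 m
1290 m/qt → 1.36313×10⁶ m/m³
V = d / (distance per unit fuel) = 175313 / 1.36313×10⁶ = 0.128611 m³
In gal: 0.128611 / 0.00378541 = 33.9754 gal

34.0 gal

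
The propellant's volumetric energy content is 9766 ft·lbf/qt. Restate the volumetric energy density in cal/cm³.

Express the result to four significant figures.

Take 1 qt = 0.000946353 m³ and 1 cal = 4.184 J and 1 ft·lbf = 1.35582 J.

9766 ft·lbf/qt × 1.35582 J/ft·lbf ÷ 0.000946353 m³/qt = 1.39915×10⁷ J/m³
1.39915×10⁷ J/m³ ÷ 4.184 J/cal × 10⁻⁶ m³/cm³ = 3.34405 cal/cm³

3.344 cal/cm³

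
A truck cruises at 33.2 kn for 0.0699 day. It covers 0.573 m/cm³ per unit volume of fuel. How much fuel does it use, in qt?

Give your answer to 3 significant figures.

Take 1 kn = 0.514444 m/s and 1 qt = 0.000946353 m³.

33.2 kn → 17.0795 m/s
0.0699 day → 6039.36 s
d = v × t = 17.0795 × 6039.36 = 103149 m
0.573 m/cm³ → 573000 m/m³
V = d / (distance per unit fuel) = 103149 / 573000 = 0.180016 m³
In qt: 0.180016 / 0.000946353 = 190.221 qt

190 qt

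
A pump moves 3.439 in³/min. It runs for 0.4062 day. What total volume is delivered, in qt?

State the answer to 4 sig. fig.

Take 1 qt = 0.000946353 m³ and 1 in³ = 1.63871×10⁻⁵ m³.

34.83 qt

3.439 in³/min → 9.39254×10⁻⁷ m³/s
0.4062 day → 35095.7 s
V = Q × t = 9.39254×10⁻⁷ × 35095.7 = 0.0329638 m³
In qt: 0.0329638 / 0.000946353 = 34.8325 qt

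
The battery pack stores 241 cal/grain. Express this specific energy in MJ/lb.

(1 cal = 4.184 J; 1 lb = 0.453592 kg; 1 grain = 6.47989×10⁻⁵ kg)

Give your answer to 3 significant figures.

241 cal/grain × 4.184 J/cal ÷ 6.47989×10⁻⁵ kg/grain = 1.55611×10⁷ J/kg
1.55611×10⁷ J/kg ÷ 1000000 J/MJ × 0.453592 kg/lb = 7.05839 MJ/lb

7.06 MJ/lb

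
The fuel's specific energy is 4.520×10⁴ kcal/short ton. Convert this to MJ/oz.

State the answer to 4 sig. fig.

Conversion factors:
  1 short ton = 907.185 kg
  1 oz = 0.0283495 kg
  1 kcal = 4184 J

0.005910 MJ/oz

4.520×10⁴ kcal/short ton × 4184 J/kcal ÷ 907.185 kg/short ton = 208466 J/kg
208466 J/kg ÷ 1000000 J/MJ × 0.0283495 kg/oz = 0.00590991 MJ/oz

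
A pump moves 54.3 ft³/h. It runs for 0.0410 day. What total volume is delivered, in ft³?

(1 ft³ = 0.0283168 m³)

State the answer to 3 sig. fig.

53.4 ft³

54.3 ft³/h → 4.27112×10⁻⁴ m³/s
0.0410 day → 3542.4 s
V = Q × t = 4.27112×10⁻⁴ × 3542.4 = 1.513 m³
In ft³: 1.513 / 0.0283168 = 53.4312 ft³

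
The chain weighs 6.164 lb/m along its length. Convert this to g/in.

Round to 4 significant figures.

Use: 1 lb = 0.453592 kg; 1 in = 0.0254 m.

6.164 lb/m × 0.453592 kg/lb = 2.79594 kg/m
2.79594 kg/m ÷ 0.001 kg/g × 0.0254 m/in = 71.0169 g/in

71.02 g/in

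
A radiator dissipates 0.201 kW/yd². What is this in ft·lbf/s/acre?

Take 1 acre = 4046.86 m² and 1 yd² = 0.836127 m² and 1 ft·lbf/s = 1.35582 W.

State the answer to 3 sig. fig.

7.18×10⁵ ft·lbf/s/acre

0.201 kW/yd² × 1000 W/kW ÷ 0.836127 m²/yd² = 240.394 W/m²
240.394 W/m² ÷ 1.35582 W/ft·lbf/s × 4046.86 m²/acre = 717530 ft·lbf/s/acre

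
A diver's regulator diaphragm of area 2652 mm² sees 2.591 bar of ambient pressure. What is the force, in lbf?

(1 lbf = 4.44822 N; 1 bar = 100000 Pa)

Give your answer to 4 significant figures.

2.591 bar × 100000 = 259100 Pa
2652 mm² × 10⁻⁶ = 0.002652 m²
F = P × A = 259100 Pa × 0.002652 m² = 687.133 N
687.133 N ÷ (4.44822 N/lbf) = 154.474 lbf

154.5 lbf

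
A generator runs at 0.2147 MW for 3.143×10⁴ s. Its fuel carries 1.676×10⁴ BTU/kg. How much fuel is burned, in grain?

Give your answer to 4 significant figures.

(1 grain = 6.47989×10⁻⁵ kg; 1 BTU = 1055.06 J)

5.889×10⁶ grain

0.2147 MW → 214700 W
E = P × t = 214700 × 31430 = 6.74802×10⁹ J
1.676×10⁴ BTU/kg → 1.76828×10⁷ J/kg
m = E / e_s = 6.74802×10⁹ / 1.76828×10⁷ = 381.615 kg
In grain: 381.615 / 6.47989×10⁻⁵ = 5.88922×10⁶ grain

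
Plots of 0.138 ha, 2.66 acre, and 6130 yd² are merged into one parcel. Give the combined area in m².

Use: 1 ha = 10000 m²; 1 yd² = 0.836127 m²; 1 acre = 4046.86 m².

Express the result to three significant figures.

1.73×10⁴ m²

0.138 ha × 10000 = 1380 m²
2.66 acre × 4046.86 = 10764.6 m²
6130 yd² × 0.836127 = 5125.46 m²
Combined: 1380 + 10764.6 + 5125.46 = 17270.1 m²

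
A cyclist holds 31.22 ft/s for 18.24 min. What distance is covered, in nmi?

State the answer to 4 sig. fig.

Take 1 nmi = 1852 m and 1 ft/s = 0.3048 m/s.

31.22 ft/s × 0.3048 = 9.51586 m/s
18.24 min × 60 = 1094.4 s
d = v × t = 9.51586 m/s × 1094.4 s = 10414.2 m
10414.2 m ÷ (1852 m/nmi) = 5.62322 nmi

5.623 nmi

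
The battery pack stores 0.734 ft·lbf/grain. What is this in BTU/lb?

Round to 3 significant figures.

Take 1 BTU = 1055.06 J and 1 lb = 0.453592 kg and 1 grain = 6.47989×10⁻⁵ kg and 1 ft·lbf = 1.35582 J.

0.734 ft·lbf/grain × 1.35582 J/ft·lbf ÷ 6.47989×10⁻⁵ kg/grain = 15357.9 J/kg
15357.9 J/kg ÷ 1055.06 J/BTU × 0.453592 kg/lb = 6.60268 BTU/lb

6.60 BTU/lb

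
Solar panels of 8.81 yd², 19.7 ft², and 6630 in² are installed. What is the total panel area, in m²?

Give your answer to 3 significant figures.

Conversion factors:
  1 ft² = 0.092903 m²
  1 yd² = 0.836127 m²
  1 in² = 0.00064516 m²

8.81 yd² × 0.836127 = 7.36628 m²
19.7 ft² × 0.092903 = 1.83019 m²
6630 in² × 0.00064516 = 4.27741 m²
Combined: 7.36628 + 1.83019 + 4.27741 = 13.4739 m²

13.5 m²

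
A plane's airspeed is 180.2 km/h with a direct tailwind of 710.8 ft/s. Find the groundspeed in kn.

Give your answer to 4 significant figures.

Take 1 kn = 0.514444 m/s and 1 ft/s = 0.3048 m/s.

518.4 kn

180.2 km/h × (1/3.6) = 50.0556 m/s
710.8 ft/s × 0.3048 = 216.652 m/s
Total: 50.0556 + 216.652 = 266.708 m/s
In kn: 266.708 / 0.514444 = 518.439 kn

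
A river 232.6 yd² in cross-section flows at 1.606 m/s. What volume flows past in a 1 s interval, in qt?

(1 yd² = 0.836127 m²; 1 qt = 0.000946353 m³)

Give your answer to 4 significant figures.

3.300×10⁵ qt

232.6 yd² × 0.836127 = 194.483 m²
V = v × A × t = 1.606 m/s × 194.483 m² × 1 s = 312.34 m³
312.34 m³ ÷ (0.000946353 m³/qt) = 330046 qt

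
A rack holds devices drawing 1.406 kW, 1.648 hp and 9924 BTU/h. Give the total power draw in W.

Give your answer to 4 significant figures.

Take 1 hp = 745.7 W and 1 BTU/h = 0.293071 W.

1.406 kW × 1000 → 1406 W
1.648 hp × 745.7 → 1228.91 W
9924 BTU/h × 0.293071 → 2908.44 W
Total: 1406 + 1228.91 + 2908.44 = 5543.35 W

5543 W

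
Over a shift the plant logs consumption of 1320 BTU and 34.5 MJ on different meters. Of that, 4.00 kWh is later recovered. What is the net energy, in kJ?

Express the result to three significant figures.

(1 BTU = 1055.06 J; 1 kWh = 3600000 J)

1320 BTU × 1055.06 → 1.39268×10⁶ J
34.5 MJ × 1000000 → 3.45×10⁷ J
4.00 kWh × 3600000 → 1.44×10⁷ J
Net: 1.39268×10⁶ + 3.45×10⁷ − 1.44×10⁷ = 2.14927×10⁷ J
In kJ: 2.14927×10⁷ / 1000 = 21492.7 kJ

2.15×10⁴ kJ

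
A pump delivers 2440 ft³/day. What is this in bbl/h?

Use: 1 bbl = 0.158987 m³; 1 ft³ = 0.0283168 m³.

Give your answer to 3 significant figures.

2440 ft³/day × 0.0283168 m³/ft³ ÷ 86400 s/day = 7.99687×10⁻⁴ m³/s
7.99687×10⁻⁴ m³/s ÷ 0.158987 m³/bbl × 3600 s/h = 18.1076 bbl/h

18.1 bbl/h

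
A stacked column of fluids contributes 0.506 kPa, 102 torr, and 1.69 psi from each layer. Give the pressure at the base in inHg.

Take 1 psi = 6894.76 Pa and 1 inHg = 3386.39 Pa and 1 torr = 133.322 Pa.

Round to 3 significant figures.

7.61 inHg

0.506 kPa × 1000 = 506 Pa
102 torr × 133.322 = 13598.8 Pa
1.69 psi × 6894.76 = 11652.1 Pa
Sum: 506 + 13598.8 + 11652.1 = 25756.9 Pa
In inHg: 25756.9 / 3386.39 = 7.60601 inHg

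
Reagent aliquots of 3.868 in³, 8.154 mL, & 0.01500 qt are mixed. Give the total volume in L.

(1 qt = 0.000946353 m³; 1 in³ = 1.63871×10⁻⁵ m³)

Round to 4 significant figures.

3.868 in³ × 1.63871×10⁻⁵ = 6.33853×10⁻⁵ m³
8.154 mL × 10⁻⁶ = 8.154×10⁻⁶ m³
0.01500 qt × 0.000946353 = 1.41953×10⁻⁵ m³
Sum: 6.33853×10⁻⁵ + 8.154×10⁻⁶ + 1.41953×10⁻⁵ = 8.57346×10⁻⁵ m³
In L: 8.57346×10⁻⁵ / 0.001 = 0.0857346 L

0.08573 L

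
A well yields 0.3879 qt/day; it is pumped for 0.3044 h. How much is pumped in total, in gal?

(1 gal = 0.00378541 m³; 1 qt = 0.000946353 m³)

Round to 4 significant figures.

0.3879 qt/day → 4.24873×10⁻⁹ m³/s
0.3044 h → 1095.84 s
V = Q × t = 4.24873×10⁻⁹ × 1095.84 = 4.65593×10⁻⁶ m³
In gal: 4.65593×10⁻⁶ / 0.00378541 = 0.00122997 gal

0.001230 gal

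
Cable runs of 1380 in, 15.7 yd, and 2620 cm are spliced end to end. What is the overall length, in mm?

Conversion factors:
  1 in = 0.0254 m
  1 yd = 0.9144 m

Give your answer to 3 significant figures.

7.56×10⁴ mm

1380 in × 0.0254 → 35.052 m
15.7 yd × 0.9144 → 14.3561 m
2620 cm × 0.01 → 26.2 m
Sum: 35.052 + 14.3561 + 26.2 = 75.6081 m
In mm: 75.6081 / 0.001 = 75608.1 mm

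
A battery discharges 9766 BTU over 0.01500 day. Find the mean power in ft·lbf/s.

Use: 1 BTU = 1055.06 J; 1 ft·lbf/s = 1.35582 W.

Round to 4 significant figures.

9766 BTU × 1055.06 = 1.03037×10⁷ J
0.01500 day × 86400 = 1296 s
P = E / t = 1.03037×10⁷ J / 1296 s = 7950.39 W
7950.39 W ÷ (1.35582 W/ft·lbf/s) = 5863.9 ft·lbf/s

5864 ft·lbf/s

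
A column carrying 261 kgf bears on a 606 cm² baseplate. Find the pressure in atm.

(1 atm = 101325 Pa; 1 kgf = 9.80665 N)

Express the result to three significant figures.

0.417 atm

261 kgf × 9.80665 = 2559.54 N
606 cm² × 0.0001 = 0.0606 m²
P = F / A = 2559.54 N / 0.0606 m² = 42236.6 Pa
42236.6 Pa ÷ (101325 Pa/atm) = 0.416843 atm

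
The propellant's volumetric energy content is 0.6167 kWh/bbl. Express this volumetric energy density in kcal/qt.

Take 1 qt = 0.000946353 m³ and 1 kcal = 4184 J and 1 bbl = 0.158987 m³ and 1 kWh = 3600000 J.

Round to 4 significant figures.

3.158 kcal/qt

0.6167 kWh/bbl × 3600000 J/kWh ÷ 0.158987 m³/bbl = 1.39642×10⁷ J/m³
1.39642×10⁷ J/m³ ÷ 4184 J/kcal × 0.000946353 m³/qt = 3.15848 kcal/qt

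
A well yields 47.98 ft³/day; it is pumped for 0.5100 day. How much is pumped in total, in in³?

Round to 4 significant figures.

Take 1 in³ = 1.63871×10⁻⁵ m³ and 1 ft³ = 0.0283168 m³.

4.228×10⁴ in³

47.98 ft³/day → 1.5725×10⁻⁵ m³/s
0.5100 day → 44064 s
V = Q × t = 1.5725×10⁻⁵ × 44064 = 0.692906 m³
In in³: 0.692906 / 1.63871×10⁻⁵ = 42283.6 in³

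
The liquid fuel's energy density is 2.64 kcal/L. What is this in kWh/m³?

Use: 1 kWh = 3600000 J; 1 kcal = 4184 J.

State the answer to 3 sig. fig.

2.64 kcal/L × 4184 J/kcal ÷ 0.001 m³/L = 1.10458×10⁷ J/m³
1.10458×10⁷ J/m³ ÷ 3600000 J/kWh = 3.06828 kWh/m³

3.07 kWh/m³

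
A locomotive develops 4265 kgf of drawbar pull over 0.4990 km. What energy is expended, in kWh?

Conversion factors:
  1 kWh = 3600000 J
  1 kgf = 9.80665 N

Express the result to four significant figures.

5.797 kWh

4265 kgf × 9.80665 → 41825.4 N
0.4990 km × 1000 → 499 m
W = F × d = 41825.4 N × 499 m = 2.08709×10⁷ J
2.08709×10⁷ J ÷ (3600000 J/kWh) = 5.79747 kWh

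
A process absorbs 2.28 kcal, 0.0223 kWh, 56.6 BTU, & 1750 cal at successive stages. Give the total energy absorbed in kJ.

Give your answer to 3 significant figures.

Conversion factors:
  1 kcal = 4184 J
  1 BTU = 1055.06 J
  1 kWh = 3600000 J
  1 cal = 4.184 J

2.28 kcal × 4184 = 9539.52 J
0.0223 kWh × 3600000 = 80280 J
56.6 BTU × 1055.06 = 59716.4 J
1750 cal × 4.184 = 7322 J
Total: 9539.52 + 80280 + 59716.4 + 7322 = 156858 J
In kJ: 156858 / 1000 = 156.858 kJ

157 kJ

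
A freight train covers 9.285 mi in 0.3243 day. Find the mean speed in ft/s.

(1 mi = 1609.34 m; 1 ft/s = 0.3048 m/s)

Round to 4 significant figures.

9.285 mi × 1609.34 = 14942.7 m
0.3243 day × 86400 = 28019.5 s
v = d / t = 14942.7 m / 28019.5 s = 0.533296 m/s
0.533296 m/s ÷ (0.3048 m/s/ft/s) = 1.74966 ft/s

1.750 ft/s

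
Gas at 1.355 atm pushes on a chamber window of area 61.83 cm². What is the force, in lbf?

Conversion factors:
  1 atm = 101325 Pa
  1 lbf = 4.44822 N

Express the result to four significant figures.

1.355 atm × 101325 = 137295 Pa
61.83 cm² × 0.0001 = 0.006183 m²
F = P × A = 137295 Pa × 0.006183 m² = 848.895 N
848.895 N ÷ (4.44822 N/lbf) = 190.839 lbf

190.8 lbf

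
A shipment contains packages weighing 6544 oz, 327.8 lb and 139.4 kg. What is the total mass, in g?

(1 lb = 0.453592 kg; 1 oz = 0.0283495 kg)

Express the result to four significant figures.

6544 oz × 0.0283495 = 185.519 kg
327.8 lb × 0.453592 = 148.687 kg
139.4 kg (already kg)
Sum: 185.519 + 148.687 + 139.4 = 473.606 kg
In g: 473.606 / 0.001 = 473606 g

4.736×10⁵ g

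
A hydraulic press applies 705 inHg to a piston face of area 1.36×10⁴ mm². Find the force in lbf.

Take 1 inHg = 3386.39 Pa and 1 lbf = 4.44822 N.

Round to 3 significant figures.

705 inHg × 3386.39 → 2.3874×10⁶ Pa
1.36×10⁴ mm² × 10⁻⁶ → 0.0136 m²
F = P × A = 2.3874×10⁶ Pa × 0.0136 m² = 32468.6 N
32468.6 N ÷ (4.44822 N/lbf) = 7299.23 lbf

7300 lbf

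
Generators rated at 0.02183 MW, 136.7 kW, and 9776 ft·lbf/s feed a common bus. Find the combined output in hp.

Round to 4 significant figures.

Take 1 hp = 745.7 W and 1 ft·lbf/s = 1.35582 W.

0.02183 MW × 1000000 = 21830 W
136.7 kW × 1000 = 136700 W
9776 ft·lbf/s × 1.35582 = 13254.5 W
Total: 21830 + 136700 + 13254.5 = 171784 W
In hp: 171784 / 745.7 = 230.366 hp

230.4 hp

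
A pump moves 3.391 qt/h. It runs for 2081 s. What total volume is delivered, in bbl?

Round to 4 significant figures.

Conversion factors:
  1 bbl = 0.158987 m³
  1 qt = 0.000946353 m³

0.01167 bbl

3.391 qt/h → 8.91412×10⁻⁷ m³/s
V = Q × t = 8.91412×10⁻⁷ × 2081 = 0.00185503 m³
In bbl: 0.00185503 / 0.158987 = 0.0116678 bbl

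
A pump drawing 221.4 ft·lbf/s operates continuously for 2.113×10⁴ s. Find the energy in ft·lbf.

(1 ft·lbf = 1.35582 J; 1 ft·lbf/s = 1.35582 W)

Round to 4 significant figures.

221.4 ft·lbf/s × 1.35582 = 300.179 W
E = P × t = 300.179 W × 21130 s = 6.34278×10⁶ J
6.34278×10⁶ J ÷ (1.35582 J/ft·lbf) = 4.67819×10⁶ ft·lbf

4.678×10⁶ ft·lbf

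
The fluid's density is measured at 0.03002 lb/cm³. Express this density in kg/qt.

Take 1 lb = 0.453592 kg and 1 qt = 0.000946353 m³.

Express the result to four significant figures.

0.03002 lb/cm³ × 0.453592 kg/lb ÷ 10⁻⁶ m³/cm³ = 13616.8 kg/m³
13616.8 kg/m³ × 0.000946353 m³/qt = 12.8863 kg/qt

12.89 kg/qt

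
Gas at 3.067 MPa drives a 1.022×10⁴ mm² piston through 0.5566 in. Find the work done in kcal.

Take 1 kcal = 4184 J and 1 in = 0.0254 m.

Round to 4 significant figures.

0.1059 kcal

3.067 MPa → 3.067×10⁶ Pa
1.022×10⁴ mm² → 0.01022 m²
F = P × A = 3.067×10⁶ × 0.01022 = 31344.7 N
0.5566 in → 0.0141376 m
W = F × d = 31344.7 × 0.0141376 = 443.139 J
In kcal: 443.139 / 4184 = 0.105913 kcal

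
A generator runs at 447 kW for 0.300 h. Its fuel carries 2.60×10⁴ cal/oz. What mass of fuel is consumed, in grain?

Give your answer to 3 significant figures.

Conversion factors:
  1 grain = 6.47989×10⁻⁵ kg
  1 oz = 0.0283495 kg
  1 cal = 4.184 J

447 kW → 447000 W
0.300 h → 1080 s
E = P × t = 447000 × 1080 = 4.8276×10⁸ J
2.60×10⁴ cal/oz → 3.83725×10⁶ J/kg
m = E / e_s = 4.8276×10⁸ / 3.83725×10⁶ = 125.809 kg
In grain: 125.809 / 6.47989×10⁻⁵ = 1.94153×10⁶ grain

1.94×10⁶ grain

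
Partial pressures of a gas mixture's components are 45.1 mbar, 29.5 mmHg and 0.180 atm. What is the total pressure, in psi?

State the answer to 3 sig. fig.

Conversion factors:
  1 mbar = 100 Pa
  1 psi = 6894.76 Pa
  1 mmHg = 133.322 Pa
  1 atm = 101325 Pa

3.87 psi

45.1 mbar × 100 → 4510 Pa
29.5 mmHg × 133.322 → 3933 Pa
0.180 atm × 101325 → 18238.5 Pa
Total: 4510 + 3933 + 18238.5 = 26681.5 Pa
In psi: 26681.5 / 6894.76 = 3.86982 psi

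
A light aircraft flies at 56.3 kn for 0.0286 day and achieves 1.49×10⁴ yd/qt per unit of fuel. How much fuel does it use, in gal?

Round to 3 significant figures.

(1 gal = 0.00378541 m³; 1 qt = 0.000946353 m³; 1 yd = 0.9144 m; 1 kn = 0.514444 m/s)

56.3 kn → 28.9632 m/s
0.0286 day → 2471.04 s
d = v × t = 28.9632 × 2471.04 = 71569.2 m
1.49×10⁴ yd/qt → 1.43969×10⁷ m/m³
V = d / (distance per unit fuel) = 71569.2 / 1.43969×10⁷ = 0.00497115 m³
In gal: 0.00497115 / 0.00378541 = 1.31324 gal

1.31 gal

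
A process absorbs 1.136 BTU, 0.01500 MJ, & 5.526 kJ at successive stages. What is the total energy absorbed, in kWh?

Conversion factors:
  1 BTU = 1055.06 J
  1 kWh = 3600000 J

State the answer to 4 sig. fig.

0.006035 kWh

1.136 BTU × 1055.06 = 1198.55 J
0.01500 MJ × 1000000 = 15000 J
5.526 kJ × 1000 = 5526 J
Sum: 1198.55 + 15000 + 5526 = 21724.6 J
In kWh: 21724.6 / 3600000 = 0.00603461 kWh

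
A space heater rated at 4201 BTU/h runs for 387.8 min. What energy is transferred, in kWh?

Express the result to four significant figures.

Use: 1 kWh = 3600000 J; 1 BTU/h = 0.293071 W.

7.958 kWh

4201 BTU/h × 0.293071 → 1231.19 W
387.8 min × 60 → 23268 s
E = P × t = 1231.19 W × 23268 s = 2.86473×10⁷ J
2.86473×10⁷ J ÷ (3600000 J/kWh) = 7.95758 kWh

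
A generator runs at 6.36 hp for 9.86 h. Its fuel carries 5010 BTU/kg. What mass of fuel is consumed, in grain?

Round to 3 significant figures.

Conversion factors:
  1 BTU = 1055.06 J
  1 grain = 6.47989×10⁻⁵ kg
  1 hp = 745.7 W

4.91×10⁵ grain

6.36 hp → 4742.65 W
9.86 h → 35496 s
E = P × t = 4742.65 × 35496 = 1.68345×10⁸ J
5010 BTU/kg → 5.28585×10⁶ J/kg
m = E / e_s = 1.68345×10⁸ / 5.28585×10⁶ = 31.8482 kg
In grain: 31.8482 / 6.47989×10⁻⁵ = 491493 grain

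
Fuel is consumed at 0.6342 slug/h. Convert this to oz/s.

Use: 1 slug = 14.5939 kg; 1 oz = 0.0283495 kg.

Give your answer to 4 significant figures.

0.09069 oz/s

0.6342 slug/h × 14.5939 kg/slug ÷ 3600 s/h = 0.00257096 kg/s
0.00257096 kg/s ÷ 0.0283495 kg/oz = 0.090688 oz/s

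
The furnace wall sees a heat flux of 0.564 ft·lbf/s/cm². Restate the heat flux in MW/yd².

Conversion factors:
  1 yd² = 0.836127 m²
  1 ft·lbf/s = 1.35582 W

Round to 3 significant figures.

0.00639 MW/yd²

0.564 ft·lbf/s/cm² × 1.35582 W/ft·lbf/s ÷ 0.0001 m²/cm² = 7646.82 W/m²
7646.82 W/m² ÷ 1000000 W/MW × 0.836127 m²/yd² = 0.00639371 MW/yd²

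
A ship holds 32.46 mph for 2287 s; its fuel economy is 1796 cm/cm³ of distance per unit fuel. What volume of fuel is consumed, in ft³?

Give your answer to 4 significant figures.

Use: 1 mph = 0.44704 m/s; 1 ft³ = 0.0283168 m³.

32.46 mph → 14.5109 m/s
d = v × t = 14.5109 × 2287 = 33186.4 m
1796 cm/cm³ → 1.796×10⁷ m/m³
V = d / (distance per unit fuel) = 33186.4 / 1.796×10⁷ = 0.0018478 m³
In ft³: 0.0018478 / 0.0283168 = 0.0652545 ft³

0.06525 ft³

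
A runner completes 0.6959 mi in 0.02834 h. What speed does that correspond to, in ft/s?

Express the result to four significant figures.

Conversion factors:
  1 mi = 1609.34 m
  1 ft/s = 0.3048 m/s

0.6959 mi × 1609.34 = 1119.94 m
0.02834 h × 3600 = 102.024 s
v = d / t = 1119.94 m / 102.024 s = 10.9772 m/s
10.9772 m/s ÷ (0.3048 m/s/ft/s) = 36.0144 ft/s

36.01 ft/s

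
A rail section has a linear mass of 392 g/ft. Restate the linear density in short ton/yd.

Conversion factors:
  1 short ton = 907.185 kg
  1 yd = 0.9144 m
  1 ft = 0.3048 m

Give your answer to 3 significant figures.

0.00130 short ton/yd

392 g/ft × 0.001 kg/g ÷ 0.3048 m/ft = 1.28609 kg/m
1.28609 kg/m ÷ 907.185 kg/short ton × 0.9144 m/yd = 0.00129632 short ton/yd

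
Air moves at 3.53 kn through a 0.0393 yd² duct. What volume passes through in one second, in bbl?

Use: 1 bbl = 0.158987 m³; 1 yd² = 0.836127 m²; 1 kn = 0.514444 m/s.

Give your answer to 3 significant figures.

3.53 kn × 0.514444 = 1.81599 m/s
0.0393 yd² × 0.836127 = 0.0328598 m²
V = v × A × t = 1.81599 m/s × 0.0328598 m² × 1 s = 0.0596731 m³
0.0596731 m³ ÷ (0.158987 m³/bbl) = 0.375333 bbl

0.375 bbl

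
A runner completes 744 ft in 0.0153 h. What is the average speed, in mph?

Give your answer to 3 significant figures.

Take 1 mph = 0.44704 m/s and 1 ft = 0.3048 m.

744 ft × 0.3048 → 226.771 m
0.0153 h × 3600 → 55.08 s
v = d / t = 226.771 m / 55.08 s = 4.11712 m/s
4.11712 m/s ÷ (0.44704 m/s/mph) = 9.20974 mph

9.21 mph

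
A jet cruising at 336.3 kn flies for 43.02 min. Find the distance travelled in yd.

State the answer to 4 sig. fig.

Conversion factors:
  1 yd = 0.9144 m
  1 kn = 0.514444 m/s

336.3 kn × 0.514444 → 173.008 m/s
43.02 min × 60 → 2581.2 s
d = v × t = 173.008 m/s × 2581.2 s = 446568 m
446568 m ÷ (0.9144 m/yd) = 488373 yd

4.884×10⁵ yd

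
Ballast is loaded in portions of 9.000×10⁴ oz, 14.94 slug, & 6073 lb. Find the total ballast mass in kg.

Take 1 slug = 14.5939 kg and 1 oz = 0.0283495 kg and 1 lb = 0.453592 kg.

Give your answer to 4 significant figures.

5524 kg

9.000×10⁴ oz × 0.0283495 = 2551.46 kg
14.94 slug × 14.5939 = 218.033 kg
6073 lb × 0.453592 = 2754.66 kg
Combined: 2551.46 + 218.033 + 2754.66 = 5524.15 kg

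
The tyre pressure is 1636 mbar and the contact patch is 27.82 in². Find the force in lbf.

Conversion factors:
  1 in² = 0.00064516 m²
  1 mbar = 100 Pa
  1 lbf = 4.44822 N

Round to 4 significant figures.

660.1 lbf

1636 mbar × 100 → 163600 Pa
27.82 in² × 0.00064516 → 0.0179484 m²
F = P × A = 163600 Pa × 0.0179484 m² = 2936.36 N
2936.36 N ÷ (4.44822 N/lbf) = 660.12 lbf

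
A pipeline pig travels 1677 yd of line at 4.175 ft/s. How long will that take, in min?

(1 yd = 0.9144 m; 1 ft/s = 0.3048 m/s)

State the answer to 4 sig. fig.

20.08 min

1677 yd × 0.9144 → 1533.45 m
4.175 ft/s × 0.3048 → 1.27254 m/s
t = d / v = 1533.45 m / 1.27254 m/s = 1205.03 s
1205.03 s ÷ (60 s/min) = 20.0838 min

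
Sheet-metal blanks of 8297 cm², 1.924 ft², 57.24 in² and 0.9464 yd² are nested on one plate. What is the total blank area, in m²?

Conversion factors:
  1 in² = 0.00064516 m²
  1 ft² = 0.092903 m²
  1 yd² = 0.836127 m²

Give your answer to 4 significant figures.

8297 cm² × 0.0001 → 0.8297 m²
1.924 ft² × 0.092903 → 0.178745 m²
57.24 in² × 0.00064516 → 0.036929 m²
0.9464 yd² × 0.836127 → 0.791311 m²
Total: 0.8297 + 0.178745 + 0.036929 + 0.791311 = 1.83668 m²

1.837 m²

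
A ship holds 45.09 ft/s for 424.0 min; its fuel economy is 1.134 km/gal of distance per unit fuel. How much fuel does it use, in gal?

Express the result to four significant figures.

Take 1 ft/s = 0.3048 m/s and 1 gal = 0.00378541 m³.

45.09 ft/s → 13.7434 m/s
424.0 min → 25440 s
d = v × t = 13.7434 × 25440 = 349632 m
1.134 km/gal → 299571 m/m³
V = d / (distance per unit fuel) = 349632 / 299571 = 1.16711 m³
In gal: 1.16711 / 0.00378541 = 308.318 gal

308.3 gal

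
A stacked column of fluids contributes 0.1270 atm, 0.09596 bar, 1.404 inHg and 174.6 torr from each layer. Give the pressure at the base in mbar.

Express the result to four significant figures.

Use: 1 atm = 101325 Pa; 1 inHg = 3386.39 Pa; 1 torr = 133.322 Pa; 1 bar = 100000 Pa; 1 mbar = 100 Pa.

0.1270 atm × 101325 = 12868.3 Pa
0.09596 bar × 100000 = 9596 Pa
1.404 inHg × 3386.39 = 4754.49 Pa
174.6 torr × 133.322 = 23278 Pa
Total: 12868.3 + 9596 + 4754.49 + 23278 = 50496.8 Pa
In mbar: 50496.8 / 100 = 504.968 mbar

505.0 mbar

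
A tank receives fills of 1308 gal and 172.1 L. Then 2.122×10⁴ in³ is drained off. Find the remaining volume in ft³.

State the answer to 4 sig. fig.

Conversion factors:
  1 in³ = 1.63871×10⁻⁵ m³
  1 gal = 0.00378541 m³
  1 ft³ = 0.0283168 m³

1308 gal × 0.00378541 → 4.95132 m³
172.1 L × 0.001 → 0.1721 m³
2.122×10⁴ in³ × 1.63871×10⁻⁵ → 0.347734 m³
Result: 4.95132 + 0.1721 − 0.347734 = 4.77569 m³
In ft³: 4.77569 / 0.0283168 = 168.652 ft³

168.7 ft³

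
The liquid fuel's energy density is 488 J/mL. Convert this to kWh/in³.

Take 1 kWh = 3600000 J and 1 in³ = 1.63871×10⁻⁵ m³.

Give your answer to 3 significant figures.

0.00222 kWh/in³

488 J/mL ÷ 10⁻⁶ m³/mL = 4.88×10⁸ J/m³
4.88×10⁸ J/m³ ÷ 3600000 J/kWh × 1.63871×10⁻⁵ m³/in³ = 0.00222136 kWh/in³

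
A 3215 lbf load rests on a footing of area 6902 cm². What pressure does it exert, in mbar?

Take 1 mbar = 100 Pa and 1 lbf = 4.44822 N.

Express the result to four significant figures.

3215 lbf × 4.44822 = 14301 N
6902 cm² × 0.0001 = 0.6902 m²
P = F / A = 14301 N / 0.6902 m² = 20720.1 Pa
20720.1 Pa ÷ (100 Pa/mbar) = 207.201 mbar

207.2 mbar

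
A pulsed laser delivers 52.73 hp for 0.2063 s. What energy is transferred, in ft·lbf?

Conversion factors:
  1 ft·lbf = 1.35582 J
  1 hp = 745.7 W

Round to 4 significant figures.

52.73 hp × 745.7 → 39320.8 W
E = P × t = 39320.8 W × 0.2063 s = 8111.88 J
8111.88 J ÷ (1.35582 J/ft·lbf) = 5983.01 ft·lbf

5983 ft·lbf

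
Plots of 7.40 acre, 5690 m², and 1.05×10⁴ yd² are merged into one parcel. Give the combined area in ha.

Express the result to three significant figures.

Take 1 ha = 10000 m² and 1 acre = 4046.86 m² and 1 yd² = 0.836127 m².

7.40 acre × 4046.86 = 29946.8 m²
5690 m² (already m²)
1.05×10⁴ yd² × 0.836127 = 8779.33 m²
Combined: 29946.8 + 5690 + 8779.33 = 44416.1 m²
In ha: 44416.1 / 10000 = 4.44161 ha

4.44 ha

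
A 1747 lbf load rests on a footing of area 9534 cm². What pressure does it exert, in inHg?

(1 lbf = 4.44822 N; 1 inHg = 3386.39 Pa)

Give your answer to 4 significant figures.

2.407 inHg

1747 lbf × 4.44822 → 7771.04 N
9534 cm² × 0.0001 → 0.9534 m²
P = F / A = 7771.04 N / 0.9534 m² = 8150.87 Pa
8150.87 Pa ÷ (3386.39 Pa/inHg) = 2.40695 inHg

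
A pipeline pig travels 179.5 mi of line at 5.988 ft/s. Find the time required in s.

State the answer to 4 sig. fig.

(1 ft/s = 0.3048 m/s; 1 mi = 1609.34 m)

1.583×10⁵ s

179.5 mi × 1609.34 = 288877 m
5.988 ft/s × 0.3048 = 1.82514 m/s
t = d / v = 288877 m / 1.82514 m/s = 158277 s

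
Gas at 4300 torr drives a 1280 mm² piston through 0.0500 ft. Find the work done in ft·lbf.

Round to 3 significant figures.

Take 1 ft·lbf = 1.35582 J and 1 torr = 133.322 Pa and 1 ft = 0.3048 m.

8.25 ft·lbf

4300 torr → 573285 Pa
1280 mm² → 0.00128 m²
F = P × A = 573285 × 0.00128 = 733.805 N
0.0500 ft → 0.01524 m
W = F × d = 733.805 × 0.01524 = 11.1832 J
In ft·lbf: 11.1832 / 1.35582 = 8.24829 ft·lbf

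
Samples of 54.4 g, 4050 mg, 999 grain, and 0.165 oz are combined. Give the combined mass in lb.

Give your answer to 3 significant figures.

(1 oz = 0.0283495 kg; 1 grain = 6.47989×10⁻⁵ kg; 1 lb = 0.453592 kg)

54.4 g × 0.001 = 0.0544 kg
4050 mg × 10⁻⁶ = 0.00405 kg
999 grain × 6.47989×10⁻⁵ = 0.0647341 kg
0.165 oz × 0.0283495 = 0.00467767 kg
Total: 0.0544 + 0.00405 + 0.0647341 + 0.00467767 = 0.127862 kg
In lb: 0.127862 / 0.453592 = 0.281888 lb

0.282 lb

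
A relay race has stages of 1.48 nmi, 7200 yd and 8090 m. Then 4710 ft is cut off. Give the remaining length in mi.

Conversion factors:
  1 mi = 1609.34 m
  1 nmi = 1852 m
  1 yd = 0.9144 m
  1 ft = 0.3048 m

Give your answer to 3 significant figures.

1.48 nmi × 1852 = 2740.96 m
7200 yd × 0.9144 = 6583.68 m
8090 m (already m)
4710 ft × 0.3048 = 1435.61 m
Sum: 2740.96 + 6583.68 + 8090 − 1435.61 = 15979 m
In mi: 15979 / 1609.34 = 9.92891 mi

9.93 mi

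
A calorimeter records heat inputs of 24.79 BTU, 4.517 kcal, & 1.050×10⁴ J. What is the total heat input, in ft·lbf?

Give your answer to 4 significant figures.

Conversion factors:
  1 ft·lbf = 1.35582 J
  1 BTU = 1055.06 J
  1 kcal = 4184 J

4.097×10⁴ ft·lbf

24.79 BTU × 1055.06 = 26154.9 J
4.517 kcal × 4184 = 18899.1 J
1.050×10⁴ J (already J)
Combined: 26154.9 + 18899.1 + 10500 = 55554 J
In ft·lbf: 55554 / 1.35582 = 40974.5 ft·lbf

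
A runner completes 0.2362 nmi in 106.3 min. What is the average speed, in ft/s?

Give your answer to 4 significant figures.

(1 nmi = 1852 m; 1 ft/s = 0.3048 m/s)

0.2250 ft/s

0.2362 nmi × 1852 → 437.442 m
106.3 min × 60 → 6378 s
v = d / t = 437.442 m / 6378 s = 0.0685861 m/s
0.0685861 m/s ÷ (0.3048 m/s/ft/s) = 0.22502 ft/s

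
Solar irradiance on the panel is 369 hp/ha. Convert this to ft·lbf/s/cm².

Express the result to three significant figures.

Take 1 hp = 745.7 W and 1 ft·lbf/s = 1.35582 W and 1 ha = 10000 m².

369 hp/ha × 745.7 W/hp ÷ 10000 m²/ha = 27.5163 W/m²
27.5163 W/m² ÷ 1.35582 W/ft·lbf/s × 0.0001 m²/cm² = 0.0020295 ft·lbf/s/cm²

0.00203 ft·lbf/s/cm²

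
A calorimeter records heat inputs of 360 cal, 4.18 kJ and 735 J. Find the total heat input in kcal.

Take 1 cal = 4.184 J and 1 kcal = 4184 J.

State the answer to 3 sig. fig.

1.53 kcal

360 cal × 4.184 = 1506.24 J
4.18 kJ × 1000 = 4180 J
735 J (already J)
Total: 1506.24 + 4180 + 735 = 6421.24 J
In kcal: 6421.24 / 4184 = 1.53471 kcal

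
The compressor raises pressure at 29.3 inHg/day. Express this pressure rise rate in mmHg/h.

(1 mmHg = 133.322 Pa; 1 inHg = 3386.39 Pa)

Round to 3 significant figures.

31.0 mmHg/h

29.3 inHg/day × 3386.39 Pa/inHg ÷ 86400 s/day = 1.14839 Pa/s
1.14839 Pa/s ÷ 133.322 Pa/mmHg × 3600 s/h = 31.0092 mmHg/h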